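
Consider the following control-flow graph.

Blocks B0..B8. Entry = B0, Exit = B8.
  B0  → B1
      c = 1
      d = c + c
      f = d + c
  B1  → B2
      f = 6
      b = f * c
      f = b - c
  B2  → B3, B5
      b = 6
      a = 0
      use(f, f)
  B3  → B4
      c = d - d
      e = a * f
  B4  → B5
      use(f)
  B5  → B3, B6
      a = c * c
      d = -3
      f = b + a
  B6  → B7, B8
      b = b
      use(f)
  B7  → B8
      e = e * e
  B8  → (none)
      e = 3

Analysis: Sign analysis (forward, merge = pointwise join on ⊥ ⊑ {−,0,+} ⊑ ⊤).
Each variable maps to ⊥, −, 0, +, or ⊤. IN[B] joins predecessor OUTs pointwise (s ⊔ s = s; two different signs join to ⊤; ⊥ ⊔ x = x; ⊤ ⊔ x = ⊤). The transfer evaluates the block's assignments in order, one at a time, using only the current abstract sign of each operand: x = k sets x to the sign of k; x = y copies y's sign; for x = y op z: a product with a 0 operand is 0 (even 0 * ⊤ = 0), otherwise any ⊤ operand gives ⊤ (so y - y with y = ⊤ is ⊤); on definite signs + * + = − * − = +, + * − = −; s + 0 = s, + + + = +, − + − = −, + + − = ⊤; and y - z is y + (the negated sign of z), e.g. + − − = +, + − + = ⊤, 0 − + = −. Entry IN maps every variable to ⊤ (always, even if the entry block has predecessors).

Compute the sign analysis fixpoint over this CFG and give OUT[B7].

Per-block solution:
  B0:  IN=(all ⊤)  OUT={c:+, d:+, f:+; rest ⊤}
  B1:  IN={c:+, d:+, f:+; rest ⊤}  OUT={b:+, c:+, d:+; rest ⊤}
  B2:  IN={b:+, c:+, d:+; rest ⊤}  OUT={a:0, b:+, c:+, d:+; rest ⊤}
  B3:  IN={b:+; rest ⊤}  OUT={b:+; rest ⊤}
  B4:  IN={b:+; rest ⊤}  OUT={b:+; rest ⊤}
  B5:  IN={b:+; rest ⊤}  OUT={b:+, d:-; rest ⊤}
  B6:  IN={b:+, d:-; rest ⊤}  OUT={b:+, d:-; rest ⊤}
  B7:  IN={b:+, d:-; rest ⊤}  OUT={b:+, d:-; rest ⊤}
  B8:  IN={b:+, d:-; rest ⊤}  OUT={b:+, d:-, e:+; rest ⊤}

Merge at B7: IN[B7] = OUT[B6] = {a: ⊤, b: +, c: ⊤, d: -, e: ⊤, f: ⊤}
Applying B7's transfer function to that IN value gives OUT[B7] (row B7 above).

Answer: {a: ⊤, b: +, c: ⊤, d: -, e: ⊤, f: ⊤}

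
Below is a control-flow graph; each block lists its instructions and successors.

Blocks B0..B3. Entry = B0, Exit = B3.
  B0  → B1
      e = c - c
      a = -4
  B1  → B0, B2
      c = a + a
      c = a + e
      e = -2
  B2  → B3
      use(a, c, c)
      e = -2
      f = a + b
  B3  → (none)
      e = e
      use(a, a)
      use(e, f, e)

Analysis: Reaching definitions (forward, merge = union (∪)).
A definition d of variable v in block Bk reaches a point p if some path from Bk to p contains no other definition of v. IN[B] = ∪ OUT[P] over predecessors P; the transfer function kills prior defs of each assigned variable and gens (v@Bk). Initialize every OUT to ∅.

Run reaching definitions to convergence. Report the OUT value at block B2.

Fixpoint table:
  B0:  IN={a@B0, c@B1, e@B1}  OUT={a@B0, c@B1, e@B0}
  B1:  IN={a@B0, c@B1, e@B0}  OUT={a@B0, c@B1, e@B1}
  B2:  IN={a@B0, c@B1, e@B1}  OUT={a@B0, c@B1, e@B2, f@B2}
  B3:  IN={a@B0, c@B1, e@B2, f@B2}  OUT={a@B0, c@B1, e@B3, f@B2}

Merge at B2: IN[B2] = OUT[B1] = {a@B0, c@B1, e@B1}
Applying B2's transfer function to that IN value gives OUT[B2] (row B2 above).

Answer: {a@B0, c@B1, e@B2, f@B2}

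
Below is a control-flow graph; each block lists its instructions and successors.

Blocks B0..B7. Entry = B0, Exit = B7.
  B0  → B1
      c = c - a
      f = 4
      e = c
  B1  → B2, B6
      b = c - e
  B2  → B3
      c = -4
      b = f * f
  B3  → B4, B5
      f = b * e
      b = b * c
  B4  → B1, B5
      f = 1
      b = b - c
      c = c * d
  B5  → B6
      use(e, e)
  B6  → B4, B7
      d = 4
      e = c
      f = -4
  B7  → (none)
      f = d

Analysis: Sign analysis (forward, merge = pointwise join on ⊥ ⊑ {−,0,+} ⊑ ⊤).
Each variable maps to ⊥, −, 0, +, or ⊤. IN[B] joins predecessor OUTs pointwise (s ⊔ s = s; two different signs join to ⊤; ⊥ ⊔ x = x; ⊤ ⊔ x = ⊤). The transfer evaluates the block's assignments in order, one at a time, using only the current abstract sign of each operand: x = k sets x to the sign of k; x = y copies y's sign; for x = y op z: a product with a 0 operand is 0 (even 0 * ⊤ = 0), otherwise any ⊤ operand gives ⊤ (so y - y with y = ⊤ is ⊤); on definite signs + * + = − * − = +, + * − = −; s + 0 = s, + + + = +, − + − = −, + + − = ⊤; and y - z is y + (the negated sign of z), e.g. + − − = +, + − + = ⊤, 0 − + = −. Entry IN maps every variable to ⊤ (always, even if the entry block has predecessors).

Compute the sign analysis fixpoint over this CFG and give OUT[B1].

Answer: {a: ⊤, b: ⊤, c: ⊤, d: ⊤, e: ⊤, f: +}

Working:
Converged values:
  B0:  IN=(all ⊤)  OUT={f:+; rest ⊤}
  B1:  IN={f:+; rest ⊤}  OUT={f:+; rest ⊤}
  B2:  IN={f:+; rest ⊤}  OUT={b:+, c:-, f:+; rest ⊤}
  B3:  IN={b:+, c:-, f:+; rest ⊤}  OUT={b:-, c:-; rest ⊤}
  B4:  IN=(all ⊤)  OUT={f:+; rest ⊤}
  B5:  IN=(all ⊤)  OUT=(all ⊤)
  B6:  IN=(all ⊤)  OUT={d:+, f:-; rest ⊤}
  B7:  IN={d:+, f:-; rest ⊤}  OUT={d:+, f:+; rest ⊤}

Merge at B1: IN[B1] = OUT[B0] ⊔ OUT[B4] = {a: ⊤, b: ⊤, c: ⊤, d: ⊤, e: ⊤, f: +}
Applying B1's transfer function to that IN value gives OUT[B1] (row B1 above).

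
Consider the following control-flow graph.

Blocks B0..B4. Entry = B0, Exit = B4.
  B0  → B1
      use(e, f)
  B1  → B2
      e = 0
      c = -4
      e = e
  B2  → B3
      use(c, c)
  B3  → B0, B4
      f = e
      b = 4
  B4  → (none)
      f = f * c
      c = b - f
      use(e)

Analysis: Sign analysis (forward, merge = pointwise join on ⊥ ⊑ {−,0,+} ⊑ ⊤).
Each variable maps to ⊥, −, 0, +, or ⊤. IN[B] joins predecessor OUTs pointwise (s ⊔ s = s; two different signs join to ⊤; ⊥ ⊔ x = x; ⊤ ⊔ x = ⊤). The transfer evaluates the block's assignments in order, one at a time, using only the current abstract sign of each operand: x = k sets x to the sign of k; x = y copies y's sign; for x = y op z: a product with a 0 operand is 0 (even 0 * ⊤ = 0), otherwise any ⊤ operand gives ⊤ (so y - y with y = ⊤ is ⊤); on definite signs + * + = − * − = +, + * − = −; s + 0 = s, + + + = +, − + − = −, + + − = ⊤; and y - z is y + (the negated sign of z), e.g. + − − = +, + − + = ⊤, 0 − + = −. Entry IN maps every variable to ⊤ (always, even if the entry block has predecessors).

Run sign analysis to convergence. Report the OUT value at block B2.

Per-block solution:
  B0:   IN=(all ⊤)   OUT=(all ⊤)
  B1:   IN=(all ⊤)   OUT={c:-, e:0; rest ⊤}
  B2:   IN={c:-, e:0; rest ⊤}   OUT={c:-, e:0; rest ⊤}
  B3:   IN={c:-, e:0; rest ⊤}   OUT={b:+, c:-, e:0, f:0; rest ⊤}
  B4:   IN={b:+, c:-, e:0, f:0; rest ⊤}   OUT={b:+, c:+, e:0, f:0; rest ⊤}

Merge at B2: IN[B2] = OUT[B1] = {a: ⊤, b: ⊤, c: -, d: ⊤, e: 0, f: ⊤}
Applying B2's transfer function to that IN value gives OUT[B2] (row B2 above).

Answer: {a: ⊤, b: ⊤, c: -, d: ⊤, e: 0, f: ⊤}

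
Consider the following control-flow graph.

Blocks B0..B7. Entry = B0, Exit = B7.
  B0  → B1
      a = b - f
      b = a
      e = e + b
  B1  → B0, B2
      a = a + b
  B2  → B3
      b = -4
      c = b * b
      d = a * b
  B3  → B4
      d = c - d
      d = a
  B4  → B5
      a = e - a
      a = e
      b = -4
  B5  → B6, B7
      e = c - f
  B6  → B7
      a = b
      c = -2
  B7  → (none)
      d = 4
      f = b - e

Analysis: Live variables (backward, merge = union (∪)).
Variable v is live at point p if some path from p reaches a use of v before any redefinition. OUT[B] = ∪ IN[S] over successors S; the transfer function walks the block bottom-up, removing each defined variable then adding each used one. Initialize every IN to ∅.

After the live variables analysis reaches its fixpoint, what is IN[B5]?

Answer: {b, c, f}

Trace:
Converged values:
  B0:  IN={b, e, f}  OUT={a, b, e, f}
  B1:  IN={a, b, e, f}  OUT={a, b, e, f}
  B2:  IN={a, e, f}  OUT={a, c, d, e, f}
  B3:  IN={a, c, d, e, f}  OUT={a, c, e, f}
  B4:  IN={a, c, e, f}  OUT={b, c, f}
  B5:  IN={b, c, f}  OUT={b, e}
  B6:  IN={b, e}  OUT={b, e}
  B7:  IN={b, e}  OUT={}

Merge at B5: OUT[B5] = IN[B6] ⊔ IN[B7] = {b, e}
Applying B5's transfer function to that OUT value gives IN[B5] (row B5 above).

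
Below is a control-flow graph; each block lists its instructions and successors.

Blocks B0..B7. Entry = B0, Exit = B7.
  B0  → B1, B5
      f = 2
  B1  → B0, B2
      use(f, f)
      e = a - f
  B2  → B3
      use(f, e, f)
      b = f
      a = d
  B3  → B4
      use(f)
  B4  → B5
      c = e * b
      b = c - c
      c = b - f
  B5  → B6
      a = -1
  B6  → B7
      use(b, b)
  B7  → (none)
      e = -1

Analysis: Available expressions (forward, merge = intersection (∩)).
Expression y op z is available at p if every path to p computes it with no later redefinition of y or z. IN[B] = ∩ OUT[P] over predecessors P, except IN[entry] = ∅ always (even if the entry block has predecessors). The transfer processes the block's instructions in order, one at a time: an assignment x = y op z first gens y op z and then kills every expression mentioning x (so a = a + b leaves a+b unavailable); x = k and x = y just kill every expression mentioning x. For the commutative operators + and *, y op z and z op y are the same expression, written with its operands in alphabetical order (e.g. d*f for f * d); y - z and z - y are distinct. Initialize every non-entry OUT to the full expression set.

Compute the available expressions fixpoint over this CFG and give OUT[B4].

Fixpoint table:
  B0:   IN={}   OUT={}
  B1:   IN={}   OUT={a-f}
  B2:   IN={a-f}   OUT={}
  B3:   IN={}   OUT={}
  B4:   IN={}   OUT={b-f}
  B5:   IN={}   OUT={}
  B6:   IN={}   OUT={}
  B7:   IN={}   OUT={}

Merge at B4: IN[B4] = OUT[B3] = {}
Applying B4's transfer function to that IN value gives OUT[B4] (row B4 above).

Answer: {b-f}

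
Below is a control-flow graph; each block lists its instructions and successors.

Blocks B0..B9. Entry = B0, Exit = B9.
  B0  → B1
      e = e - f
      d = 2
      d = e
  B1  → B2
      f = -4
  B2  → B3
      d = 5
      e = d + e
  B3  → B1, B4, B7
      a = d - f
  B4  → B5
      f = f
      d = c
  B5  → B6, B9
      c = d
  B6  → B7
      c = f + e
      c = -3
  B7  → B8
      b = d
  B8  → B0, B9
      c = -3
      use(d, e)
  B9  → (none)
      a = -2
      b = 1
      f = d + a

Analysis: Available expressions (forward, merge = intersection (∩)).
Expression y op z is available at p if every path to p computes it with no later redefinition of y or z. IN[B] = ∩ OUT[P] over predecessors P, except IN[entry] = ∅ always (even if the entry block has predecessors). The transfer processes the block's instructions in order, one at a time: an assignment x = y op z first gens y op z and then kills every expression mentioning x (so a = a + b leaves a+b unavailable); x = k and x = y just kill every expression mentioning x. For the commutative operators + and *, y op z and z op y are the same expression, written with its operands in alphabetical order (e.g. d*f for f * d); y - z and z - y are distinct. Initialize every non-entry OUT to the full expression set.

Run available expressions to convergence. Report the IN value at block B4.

Answer: {d-f}

Trace:
Converged values:
  B0:  IN={}  OUT={}
  B1:  IN={}  OUT={}
  B2:  IN={}  OUT={}
  B3:  IN={}  OUT={d-f}
  B4:  IN={d-f}  OUT={}
  B5:  IN={}  OUT={}
  B6:  IN={}  OUT={e+f}
  B7:  IN={}  OUT={}
  B8:  IN={}  OUT={}
  B9:  IN={}  OUT={a+d}

Merge at B4: IN[B4] = OUT[B3] = {d-f}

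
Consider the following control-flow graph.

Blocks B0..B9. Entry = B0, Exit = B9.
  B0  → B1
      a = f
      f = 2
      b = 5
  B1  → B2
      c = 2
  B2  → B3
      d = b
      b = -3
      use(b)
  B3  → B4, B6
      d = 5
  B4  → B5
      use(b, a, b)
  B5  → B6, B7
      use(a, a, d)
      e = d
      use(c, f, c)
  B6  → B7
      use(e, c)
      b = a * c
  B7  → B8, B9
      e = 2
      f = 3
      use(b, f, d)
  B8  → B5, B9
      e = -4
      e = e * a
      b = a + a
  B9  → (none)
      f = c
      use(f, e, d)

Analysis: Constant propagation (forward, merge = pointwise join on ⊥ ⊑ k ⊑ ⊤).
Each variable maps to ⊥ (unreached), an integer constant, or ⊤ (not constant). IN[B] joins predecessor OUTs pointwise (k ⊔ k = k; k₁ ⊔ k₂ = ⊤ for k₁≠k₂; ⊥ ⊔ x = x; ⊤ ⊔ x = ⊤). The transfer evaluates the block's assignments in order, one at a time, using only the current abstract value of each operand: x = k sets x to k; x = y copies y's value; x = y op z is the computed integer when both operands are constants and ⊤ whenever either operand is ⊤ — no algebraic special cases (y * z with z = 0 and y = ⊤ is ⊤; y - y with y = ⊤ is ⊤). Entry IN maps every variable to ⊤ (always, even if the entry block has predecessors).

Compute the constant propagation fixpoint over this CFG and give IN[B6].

Converged values:
  B0:   IN=(all ⊤)   OUT={b:5, f:2; rest ⊤}
  B1:   IN={b:5, f:2; rest ⊤}   OUT={b:5, c:2, f:2; rest ⊤}
  B2:   IN={b:5, c:2, f:2; rest ⊤}   OUT={b:-3, c:2, d:5, f:2; rest ⊤}
  B3:   IN={b:-3, c:2, d:5, f:2; rest ⊤}   OUT={b:-3, c:2, d:5, f:2; rest ⊤}
  B4:   IN={b:-3, c:2, d:5, f:2; rest ⊤}   OUT={b:-3, c:2, d:5, f:2; rest ⊤}
  B5:   IN={c:2, d:5; rest ⊤}   OUT={c:2, d:5, e:5; rest ⊤}
  B6:   IN={c:2, d:5; rest ⊤}   OUT={c:2, d:5; rest ⊤}
  B7:   IN={c:2, d:5; rest ⊤}   OUT={c:2, d:5, e:2, f:3; rest ⊤}
  B8:   IN={c:2, d:5, e:2, f:3; rest ⊤}   OUT={c:2, d:5, f:3; rest ⊤}
  B9:   IN={c:2, d:5, f:3; rest ⊤}   OUT={c:2, d:5, f:2; rest ⊤}

Merge at B6: IN[B6] = OUT[B3] ⊔ OUT[B5] = {a: ⊤, b: ⊤, c: 2, d: 5, e: ⊤, f: ⊤}

Answer: {a: ⊤, b: ⊤, c: 2, d: 5, e: ⊤, f: ⊤}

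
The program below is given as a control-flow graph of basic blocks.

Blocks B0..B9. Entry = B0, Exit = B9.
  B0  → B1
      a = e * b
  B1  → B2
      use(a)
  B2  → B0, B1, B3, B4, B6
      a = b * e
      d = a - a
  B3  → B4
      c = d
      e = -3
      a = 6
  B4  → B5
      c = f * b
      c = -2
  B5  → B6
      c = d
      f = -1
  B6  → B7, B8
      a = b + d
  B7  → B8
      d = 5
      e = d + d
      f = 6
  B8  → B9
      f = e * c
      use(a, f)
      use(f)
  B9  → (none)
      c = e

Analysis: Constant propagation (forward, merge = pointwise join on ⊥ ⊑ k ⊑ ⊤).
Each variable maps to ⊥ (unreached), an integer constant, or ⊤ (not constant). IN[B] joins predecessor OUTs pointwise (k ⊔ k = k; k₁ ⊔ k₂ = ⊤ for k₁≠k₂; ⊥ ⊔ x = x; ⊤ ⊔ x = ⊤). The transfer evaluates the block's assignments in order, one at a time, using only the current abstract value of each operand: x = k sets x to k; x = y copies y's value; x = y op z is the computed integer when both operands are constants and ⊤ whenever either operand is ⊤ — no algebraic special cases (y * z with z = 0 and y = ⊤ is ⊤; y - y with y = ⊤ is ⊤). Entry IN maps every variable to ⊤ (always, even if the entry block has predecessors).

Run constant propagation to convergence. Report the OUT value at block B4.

Fixpoint table:
  B0: | IN=(all ⊤) | OUT=(all ⊤)
  B1: | IN=(all ⊤) | OUT=(all ⊤)
  B2: | IN=(all ⊤) | OUT=(all ⊤)
  B3: | IN=(all ⊤) | OUT={a:6, e:-3; rest ⊤}
  B4: | IN=(all ⊤) | OUT={c:-2; rest ⊤}
  B5: | IN={c:-2; rest ⊤} | OUT={f:-1; rest ⊤}
  B6: | IN=(all ⊤) | OUT=(all ⊤)
  B7: | IN=(all ⊤) | OUT={d:5, e:10, f:6; rest ⊤}
  B8: | IN=(all ⊤) | OUT=(all ⊤)
  B9: | IN=(all ⊤) | OUT=(all ⊤)

Merge at B4: IN[B4] = OUT[B2] ⊔ OUT[B3] = {a: ⊤, b: ⊤, c: ⊤, d: ⊤, e: ⊤, f: ⊤}
Applying B4's transfer function to that IN value gives OUT[B4] (row B4 above).

Answer: {a: ⊤, b: ⊤, c: -2, d: ⊤, e: ⊤, f: ⊤}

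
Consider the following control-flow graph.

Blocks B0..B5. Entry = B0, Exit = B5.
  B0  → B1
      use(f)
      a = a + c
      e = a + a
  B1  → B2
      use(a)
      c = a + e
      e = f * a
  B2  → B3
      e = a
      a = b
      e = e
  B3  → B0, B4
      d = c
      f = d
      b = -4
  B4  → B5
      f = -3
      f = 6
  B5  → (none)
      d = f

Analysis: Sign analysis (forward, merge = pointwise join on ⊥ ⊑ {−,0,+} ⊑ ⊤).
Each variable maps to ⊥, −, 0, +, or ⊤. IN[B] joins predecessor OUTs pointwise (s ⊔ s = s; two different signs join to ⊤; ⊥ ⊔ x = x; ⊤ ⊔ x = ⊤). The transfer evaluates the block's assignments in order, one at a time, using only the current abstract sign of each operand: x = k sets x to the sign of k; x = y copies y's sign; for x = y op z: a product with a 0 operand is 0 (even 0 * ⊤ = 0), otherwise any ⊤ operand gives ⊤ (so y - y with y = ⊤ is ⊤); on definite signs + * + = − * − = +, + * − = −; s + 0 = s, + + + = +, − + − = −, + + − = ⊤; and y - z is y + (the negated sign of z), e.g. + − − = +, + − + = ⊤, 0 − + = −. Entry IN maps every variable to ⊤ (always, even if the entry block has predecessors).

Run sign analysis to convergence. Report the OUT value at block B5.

Answer: {a: ⊤, b: -, c: ⊤, d: +, e: ⊤, f: +}

Derivation:
Fixpoint table:
  B0:  IN=(all ⊤)  OUT=(all ⊤)
  B1:  IN=(all ⊤)  OUT=(all ⊤)
  B2:  IN=(all ⊤)  OUT=(all ⊤)
  B3:  IN=(all ⊤)  OUT={b:-; rest ⊤}
  B4:  IN={b:-; rest ⊤}  OUT={b:-, f:+; rest ⊤}
  B5:  IN={b:-, f:+; rest ⊤}  OUT={b:-, d:+, f:+; rest ⊤}

Merge at B5: IN[B5] = OUT[B4] = {a: ⊤, b: -, c: ⊤, d: ⊤, e: ⊤, f: +}
Applying B5's transfer function to that IN value gives OUT[B5] (row B5 above).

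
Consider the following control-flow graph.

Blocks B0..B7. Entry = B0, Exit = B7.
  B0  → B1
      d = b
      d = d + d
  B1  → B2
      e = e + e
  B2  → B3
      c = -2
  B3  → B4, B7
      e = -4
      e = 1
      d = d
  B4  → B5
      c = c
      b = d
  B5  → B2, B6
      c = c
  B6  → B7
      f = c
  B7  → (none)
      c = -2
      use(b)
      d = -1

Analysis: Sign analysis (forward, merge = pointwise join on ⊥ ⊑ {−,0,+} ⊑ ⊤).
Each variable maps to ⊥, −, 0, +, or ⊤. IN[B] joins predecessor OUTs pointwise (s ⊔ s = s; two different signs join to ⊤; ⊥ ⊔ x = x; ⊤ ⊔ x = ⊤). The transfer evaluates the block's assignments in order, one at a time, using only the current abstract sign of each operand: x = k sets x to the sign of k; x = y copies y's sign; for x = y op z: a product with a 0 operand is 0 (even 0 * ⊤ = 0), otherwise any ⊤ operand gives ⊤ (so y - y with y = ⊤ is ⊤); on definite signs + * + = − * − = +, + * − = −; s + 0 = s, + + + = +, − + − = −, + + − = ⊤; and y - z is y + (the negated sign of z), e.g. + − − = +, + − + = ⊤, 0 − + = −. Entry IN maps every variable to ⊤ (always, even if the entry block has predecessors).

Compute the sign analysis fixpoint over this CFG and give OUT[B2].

Answer: {a: ⊤, b: ⊤, c: -, d: ⊤, e: ⊤, f: ⊤}

Working:
Fixpoint table:
  B0:  IN=(all ⊤)  OUT=(all ⊤)
  B1:  IN=(all ⊤)  OUT=(all ⊤)
  B2:  IN=(all ⊤)  OUT={c:-; rest ⊤}
  B3:  IN={c:-; rest ⊤}  OUT={c:-, e:+; rest ⊤}
  B4:  IN={c:-, e:+; rest ⊤}  OUT={c:-, e:+; rest ⊤}
  B5:  IN={c:-, e:+; rest ⊤}  OUT={c:-, e:+; rest ⊤}
  B6:  IN={c:-, e:+; rest ⊤}  OUT={c:-, e:+, f:-; rest ⊤}
  B7:  IN={c:-, e:+; rest ⊤}  OUT={c:-, d:-, e:+; rest ⊤}

Merge at B2: IN[B2] = OUT[B1] ⊔ OUT[B5] = {a: ⊤, b: ⊤, c: ⊤, d: ⊤, e: ⊤, f: ⊤}
Applying B2's transfer function to that IN value gives OUT[B2] (row B2 above).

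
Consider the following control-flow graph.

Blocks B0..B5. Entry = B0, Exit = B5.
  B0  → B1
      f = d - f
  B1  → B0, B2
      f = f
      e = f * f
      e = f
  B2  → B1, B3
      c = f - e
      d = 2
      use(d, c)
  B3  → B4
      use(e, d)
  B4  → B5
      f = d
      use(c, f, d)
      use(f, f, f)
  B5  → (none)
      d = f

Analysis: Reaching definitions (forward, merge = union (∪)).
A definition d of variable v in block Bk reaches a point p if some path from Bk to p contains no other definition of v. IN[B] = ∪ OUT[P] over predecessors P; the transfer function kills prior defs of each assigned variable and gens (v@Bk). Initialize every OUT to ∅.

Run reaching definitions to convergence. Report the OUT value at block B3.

Per-block solution:
  B0:   IN={c@B2, d@B2, e@B1, f@B1}   OUT={c@B2, d@B2, e@B1, f@B0}
  B1:   IN={c@B2, d@B2, e@B1, f@B0, f@B1}   OUT={c@B2, d@B2, e@B1, f@B1}
  B2:   IN={c@B2, d@B2, e@B1, f@B1}   OUT={c@B2, d@B2, e@B1, f@B1}
  B3:   IN={c@B2, d@B2, e@B1, f@B1}   OUT={c@B2, d@B2, e@B1, f@B1}
  B4:   IN={c@B2, d@B2, e@B1, f@B1}   OUT={c@B2, d@B2, e@B1, f@B4}
  B5:   IN={c@B2, d@B2, e@B1, f@B4}   OUT={c@B2, d@B5, e@B1, f@B4}

Merge at B3: IN[B3] = OUT[B2] = {c@B2, d@B2, e@B1, f@B1}
Applying B3's transfer function to that IN value gives OUT[B3] (row B3 above).

Answer: {c@B2, d@B2, e@B1, f@B1}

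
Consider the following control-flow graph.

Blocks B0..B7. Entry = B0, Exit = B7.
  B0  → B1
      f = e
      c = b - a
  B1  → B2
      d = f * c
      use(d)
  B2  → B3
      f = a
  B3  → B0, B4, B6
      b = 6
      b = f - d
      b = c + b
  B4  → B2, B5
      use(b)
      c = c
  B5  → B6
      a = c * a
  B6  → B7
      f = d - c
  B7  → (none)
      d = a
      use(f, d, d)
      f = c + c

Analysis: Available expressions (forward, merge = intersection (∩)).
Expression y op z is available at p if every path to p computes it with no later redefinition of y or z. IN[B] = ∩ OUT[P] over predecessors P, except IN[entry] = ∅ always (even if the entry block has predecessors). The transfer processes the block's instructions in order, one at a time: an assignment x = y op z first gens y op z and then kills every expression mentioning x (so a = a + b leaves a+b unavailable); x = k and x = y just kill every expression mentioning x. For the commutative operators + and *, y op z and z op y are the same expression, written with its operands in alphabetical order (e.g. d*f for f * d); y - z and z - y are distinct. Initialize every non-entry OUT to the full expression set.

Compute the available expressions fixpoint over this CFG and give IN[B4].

Answer: {f-d}

Derivation:
Converged values:
  B0: | IN={} | OUT={b-a}
  B1: | IN={b-a} | OUT={b-a, c*f}
  B2: | IN={} | OUT={}
  B3: | IN={} | OUT={f-d}
  B4: | IN={f-d} | OUT={f-d}
  B5: | IN={f-d} | OUT={f-d}
  B6: | IN={f-d} | OUT={d-c}
  B7: | IN={d-c} | OUT={c+c}

Merge at B4: IN[B4] = OUT[B3] = {f-d}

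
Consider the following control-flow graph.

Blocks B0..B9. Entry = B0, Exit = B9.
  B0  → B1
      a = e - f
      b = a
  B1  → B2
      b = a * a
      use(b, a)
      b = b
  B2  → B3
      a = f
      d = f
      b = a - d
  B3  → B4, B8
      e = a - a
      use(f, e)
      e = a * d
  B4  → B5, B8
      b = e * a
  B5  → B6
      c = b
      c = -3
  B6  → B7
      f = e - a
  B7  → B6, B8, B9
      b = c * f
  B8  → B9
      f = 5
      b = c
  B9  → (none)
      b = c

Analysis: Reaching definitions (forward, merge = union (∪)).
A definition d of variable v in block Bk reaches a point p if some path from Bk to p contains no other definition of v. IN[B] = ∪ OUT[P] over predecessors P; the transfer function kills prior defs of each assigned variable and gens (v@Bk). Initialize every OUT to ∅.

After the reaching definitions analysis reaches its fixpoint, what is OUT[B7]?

Per-block solution:
  B0:  IN={}  OUT={a@B0, b@B0}
  B1:  IN={a@B0, b@B0}  OUT={a@B0, b@B1}
  B2:  IN={a@B0, b@B1}  OUT={a@B2, b@B2, d@B2}
  B3:  IN={a@B2, b@B2, d@B2}  OUT={a@B2, b@B2, d@B2, e@B3}
  B4:  IN={a@B2, b@B2, d@B2, e@B3}  OUT={a@B2, b@B4, d@B2, e@B3}
  B5:  IN={a@B2, b@B4, d@B2, e@B3}  OUT={a@B2, b@B4, c@B5, d@B2, e@B3}
  B6:  IN={a@B2, b@B4, b@B7, c@B5, d@B2, e@B3, f@B6}  OUT={a@B2, b@B4, b@B7, c@B5, d@B2, e@B3, f@B6}
  B7:  IN={a@B2, b@B4, b@B7, c@B5, d@B2, e@B3, f@B6}  OUT={a@B2, b@B7, c@B5, d@B2, e@B3, f@B6}
  B8:  IN={a@B2, b@B2, b@B4, b@B7, c@B5, d@B2, e@B3, f@B6}  OUT={a@B2, b@B8, c@B5, d@B2, e@B3, f@B8}
  B9:  IN={a@B2, b@B7, b@B8, c@B5, d@B2, e@B3, f@B6, f@B8}  OUT={a@B2, b@B9, c@B5, d@B2, e@B3, f@B6, f@B8}

Merge at B7: IN[B7] = OUT[B6] = {a@B2, b@B4, b@B7, c@B5, d@B2, e@B3, f@B6}
Applying B7's transfer function to that IN value gives OUT[B7] (row B7 above).

Answer: {a@B2, b@B7, c@B5, d@B2, e@B3, f@B6}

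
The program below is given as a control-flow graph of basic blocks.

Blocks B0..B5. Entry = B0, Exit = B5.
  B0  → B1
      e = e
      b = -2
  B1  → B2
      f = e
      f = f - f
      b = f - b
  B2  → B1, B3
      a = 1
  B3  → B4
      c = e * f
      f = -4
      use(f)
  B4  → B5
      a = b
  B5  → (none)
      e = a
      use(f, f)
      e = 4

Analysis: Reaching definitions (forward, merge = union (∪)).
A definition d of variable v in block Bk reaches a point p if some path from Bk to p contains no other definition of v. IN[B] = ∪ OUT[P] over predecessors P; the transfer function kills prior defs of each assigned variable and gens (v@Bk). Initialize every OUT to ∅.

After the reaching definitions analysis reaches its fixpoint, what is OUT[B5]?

Answer: {a@B4, b@B1, c@B3, e@B5, f@B3}

Trace:
Fixpoint table:
  B0:   IN={}   OUT={b@B0, e@B0}
  B1:   IN={a@B2, b@B0, b@B1, e@B0, f@B1}   OUT={a@B2, b@B1, e@B0, f@B1}
  B2:   IN={a@B2, b@B1, e@B0, f@B1}   OUT={a@B2, b@B1, e@B0, f@B1}
  B3:   IN={a@B2, b@B1, e@B0, f@B1}   OUT={a@B2, b@B1, c@B3, e@B0, f@B3}
  B4:   IN={a@B2, b@B1, c@B3, e@B0, f@B3}   OUT={a@B4, b@B1, c@B3, e@B0, f@B3}
  B5:   IN={a@B4, b@B1, c@B3, e@B0, f@B3}   OUT={a@B4, b@B1, c@B3, e@B5, f@B3}

Merge at B5: IN[B5] = OUT[B4] = {a@B4, b@B1, c@B3, e@B0, f@B3}
Applying B5's transfer function to that IN value gives OUT[B5] (row B5 above).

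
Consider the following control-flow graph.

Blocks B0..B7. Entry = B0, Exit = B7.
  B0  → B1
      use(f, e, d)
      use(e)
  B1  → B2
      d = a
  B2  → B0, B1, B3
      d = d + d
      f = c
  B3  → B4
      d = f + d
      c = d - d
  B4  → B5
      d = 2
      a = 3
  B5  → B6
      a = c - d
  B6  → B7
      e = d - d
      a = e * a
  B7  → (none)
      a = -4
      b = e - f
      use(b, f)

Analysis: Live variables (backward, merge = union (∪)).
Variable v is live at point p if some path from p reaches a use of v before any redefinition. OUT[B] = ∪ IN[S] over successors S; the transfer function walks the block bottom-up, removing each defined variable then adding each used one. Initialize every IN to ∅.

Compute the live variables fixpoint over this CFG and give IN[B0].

Answer: {a, c, d, e, f}

Working:
Converged values:
  B0:   IN={a, c, d, e, f}   OUT={a, c, e}
  B1:   IN={a, c, e}   OUT={a, c, d, e}
  B2:   IN={a, c, d, e}   OUT={a, c, d, e, f}
  B3:   IN={d, f}   OUT={c, f}
  B4:   IN={c, f}   OUT={c, d, f}
  B5:   IN={c, d, f}   OUT={a, d, f}
  B6:   IN={a, d, f}   OUT={e, f}
  B7:   IN={e, f}   OUT={}

Merge at B0: OUT[B0] = IN[B1] = {a, c, e}
Applying B0's transfer function to that OUT value gives IN[B0] (row B0 above).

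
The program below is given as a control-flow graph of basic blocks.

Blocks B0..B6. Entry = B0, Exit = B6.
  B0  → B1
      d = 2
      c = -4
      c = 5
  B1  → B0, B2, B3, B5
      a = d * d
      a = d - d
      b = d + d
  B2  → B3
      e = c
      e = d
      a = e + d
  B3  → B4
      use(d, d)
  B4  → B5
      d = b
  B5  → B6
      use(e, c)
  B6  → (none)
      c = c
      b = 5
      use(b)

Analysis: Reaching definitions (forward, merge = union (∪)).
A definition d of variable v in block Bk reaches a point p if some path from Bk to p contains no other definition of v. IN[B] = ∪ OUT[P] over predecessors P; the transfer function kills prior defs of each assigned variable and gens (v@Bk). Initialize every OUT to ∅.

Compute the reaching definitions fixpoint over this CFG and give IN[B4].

Answer: {a@B1, a@B2, b@B1, c@B0, d@B0, e@B2}

Derivation:
Per-block solution:
  B0:   IN={a@B1, b@B1, c@B0, d@B0}   OUT={a@B1, b@B1, c@B0, d@B0}
  B1:   IN={a@B1, b@B1, c@B0, d@B0}   OUT={a@B1, b@B1, c@B0, d@B0}
  B2:   IN={a@B1, b@B1, c@B0, d@B0}   OUT={a@B2, b@B1, c@B0, d@B0, e@B2}
  B3:   IN={a@B1, a@B2, b@B1, c@B0, d@B0, e@B2}   OUT={a@B1, a@B2, b@B1, c@B0, d@B0, e@B2}
  B4:   IN={a@B1, a@B2, b@B1, c@B0, d@B0, e@B2}   OUT={a@B1, a@B2, b@B1, c@B0, d@B4, e@B2}
  B5:   IN={a@B1, a@B2, b@B1, c@B0, d@B0, d@B4, e@B2}   OUT={a@B1, a@B2, b@B1, c@B0, d@B0, d@B4, e@B2}
  B6:   IN={a@B1, a@B2, b@B1, c@B0, d@B0, d@B4, e@B2}   OUT={a@B1, a@B2, b@B6, c@B6, d@B0, d@B4, e@B2}

Merge at B4: IN[B4] = OUT[B3] = {a@B1, a@B2, b@B1, c@B0, d@B0, e@B2}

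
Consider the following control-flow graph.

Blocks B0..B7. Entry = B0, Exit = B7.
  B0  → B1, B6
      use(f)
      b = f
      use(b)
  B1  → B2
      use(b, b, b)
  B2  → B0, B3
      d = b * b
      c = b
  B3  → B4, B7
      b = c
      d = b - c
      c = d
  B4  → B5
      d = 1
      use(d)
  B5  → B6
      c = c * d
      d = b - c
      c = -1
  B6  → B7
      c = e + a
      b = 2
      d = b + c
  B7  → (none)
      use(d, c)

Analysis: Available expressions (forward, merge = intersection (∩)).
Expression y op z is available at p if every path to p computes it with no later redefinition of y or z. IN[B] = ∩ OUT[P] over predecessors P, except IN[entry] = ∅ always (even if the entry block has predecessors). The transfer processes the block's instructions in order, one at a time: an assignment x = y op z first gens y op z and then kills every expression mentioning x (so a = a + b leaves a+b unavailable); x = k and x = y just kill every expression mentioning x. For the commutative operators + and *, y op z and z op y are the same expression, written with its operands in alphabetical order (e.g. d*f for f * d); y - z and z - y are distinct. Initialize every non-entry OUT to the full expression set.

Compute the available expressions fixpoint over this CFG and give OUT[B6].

Answer: {a+e, b+c}

Derivation:
Fixpoint table:
  B0:  IN={}  OUT={}
  B1:  IN={}  OUT={}
  B2:  IN={}  OUT={b*b}
  B3:  IN={b*b}  OUT={}
  B4:  IN={}  OUT={}
  B5:  IN={}  OUT={}
  B6:  IN={}  OUT={a+e, b+c}
  B7:  IN={}  OUT={}

Merge at B6: IN[B6] = OUT[B0] ∩ OUT[B5] = {}
Applying B6's transfer function to that IN value gives OUT[B6] (row B6 above).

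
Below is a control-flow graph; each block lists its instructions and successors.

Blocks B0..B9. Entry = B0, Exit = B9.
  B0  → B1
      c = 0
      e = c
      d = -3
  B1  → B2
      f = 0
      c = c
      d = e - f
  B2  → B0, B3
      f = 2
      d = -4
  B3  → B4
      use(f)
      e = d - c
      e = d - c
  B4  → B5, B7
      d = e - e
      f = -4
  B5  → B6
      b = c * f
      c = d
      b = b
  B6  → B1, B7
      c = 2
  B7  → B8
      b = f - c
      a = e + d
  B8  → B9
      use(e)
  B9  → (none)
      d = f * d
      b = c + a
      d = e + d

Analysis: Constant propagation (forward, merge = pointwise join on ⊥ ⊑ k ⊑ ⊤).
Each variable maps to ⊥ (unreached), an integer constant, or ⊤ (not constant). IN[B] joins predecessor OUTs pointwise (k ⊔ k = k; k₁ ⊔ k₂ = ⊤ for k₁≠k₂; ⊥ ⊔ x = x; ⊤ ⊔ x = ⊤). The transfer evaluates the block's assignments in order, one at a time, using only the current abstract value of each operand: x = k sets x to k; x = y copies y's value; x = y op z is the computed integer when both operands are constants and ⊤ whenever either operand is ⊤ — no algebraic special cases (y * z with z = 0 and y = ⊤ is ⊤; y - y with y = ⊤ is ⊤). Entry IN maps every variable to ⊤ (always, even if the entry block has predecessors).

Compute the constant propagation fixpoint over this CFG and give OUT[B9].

Answer: {a: ⊤, b: ⊤, c: ⊤, d: ⊤, e: ⊤, f: -4}

Derivation:
Per-block solution:
  B0:   IN=(all ⊤)   OUT={c:0, d:-3, e:0; rest ⊤}
  B1:   IN=(all ⊤)   OUT={f:0; rest ⊤}
  B2:   IN={f:0; rest ⊤}   OUT={d:-4, f:2; rest ⊤}
  B3:   IN={d:-4, f:2; rest ⊤}   OUT={d:-4, f:2; rest ⊤}
  B4:   IN={d:-4, f:2; rest ⊤}   OUT={f:-4; rest ⊤}
  B5:   IN={f:-4; rest ⊤}   OUT={f:-4; rest ⊤}
  B6:   IN={f:-4; rest ⊤}   OUT={c:2, f:-4; rest ⊤}
  B7:   IN={f:-4; rest ⊤}   OUT={f:-4; rest ⊤}
  B8:   IN={f:-4; rest ⊤}   OUT={f:-4; rest ⊤}
  B9:   IN={f:-4; rest ⊤}   OUT={f:-4; rest ⊤}

Merge at B9: IN[B9] = OUT[B8] = {a: ⊤, b: ⊤, c: ⊤, d: ⊤, e: ⊤, f: -4}
Applying B9's transfer function to that IN value gives OUT[B9] (row B9 above).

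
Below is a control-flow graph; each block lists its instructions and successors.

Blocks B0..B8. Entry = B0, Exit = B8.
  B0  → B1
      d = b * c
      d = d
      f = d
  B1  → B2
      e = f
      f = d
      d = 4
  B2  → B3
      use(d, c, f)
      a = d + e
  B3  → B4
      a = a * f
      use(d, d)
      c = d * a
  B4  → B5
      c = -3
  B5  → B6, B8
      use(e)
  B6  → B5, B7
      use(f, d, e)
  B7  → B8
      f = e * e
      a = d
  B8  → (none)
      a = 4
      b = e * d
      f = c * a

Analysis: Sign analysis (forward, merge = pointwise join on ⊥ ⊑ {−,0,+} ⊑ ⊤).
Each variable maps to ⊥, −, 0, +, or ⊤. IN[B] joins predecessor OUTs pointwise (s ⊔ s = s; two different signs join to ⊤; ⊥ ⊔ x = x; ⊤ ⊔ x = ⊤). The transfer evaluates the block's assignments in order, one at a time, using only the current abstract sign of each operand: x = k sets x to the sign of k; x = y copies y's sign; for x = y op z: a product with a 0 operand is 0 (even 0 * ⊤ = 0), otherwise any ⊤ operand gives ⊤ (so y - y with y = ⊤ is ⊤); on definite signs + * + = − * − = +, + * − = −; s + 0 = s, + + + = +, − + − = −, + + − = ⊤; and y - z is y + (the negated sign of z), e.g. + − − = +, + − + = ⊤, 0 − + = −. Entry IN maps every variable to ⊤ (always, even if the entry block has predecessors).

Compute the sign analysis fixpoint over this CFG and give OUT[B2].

Per-block solution:
  B0:   IN=(all ⊤)   OUT=(all ⊤)
  B1:   IN=(all ⊤)   OUT={d:+; rest ⊤}
  B2:   IN={d:+; rest ⊤}   OUT={d:+; rest ⊤}
  B3:   IN={d:+; rest ⊤}   OUT={d:+; rest ⊤}
  B4:   IN={d:+; rest ⊤}   OUT={c:-, d:+; rest ⊤}
  B5:   IN={c:-, d:+; rest ⊤}   OUT={c:-, d:+; rest ⊤}
  B6:   IN={c:-, d:+; rest ⊤}   OUT={c:-, d:+; rest ⊤}
  B7:   IN={c:-, d:+; rest ⊤}   OUT={a:+, c:-, d:+; rest ⊤}
  B8:   IN={c:-, d:+; rest ⊤}   OUT={a:+, c:-, d:+, f:-; rest ⊤}

Merge at B2: IN[B2] = OUT[B1] = {a: ⊤, b: ⊤, c: ⊤, d: +, e: ⊤, f: ⊤}
Applying B2's transfer function to that IN value gives OUT[B2] (row B2 above).

Answer: {a: ⊤, b: ⊤, c: ⊤, d: +, e: ⊤, f: ⊤}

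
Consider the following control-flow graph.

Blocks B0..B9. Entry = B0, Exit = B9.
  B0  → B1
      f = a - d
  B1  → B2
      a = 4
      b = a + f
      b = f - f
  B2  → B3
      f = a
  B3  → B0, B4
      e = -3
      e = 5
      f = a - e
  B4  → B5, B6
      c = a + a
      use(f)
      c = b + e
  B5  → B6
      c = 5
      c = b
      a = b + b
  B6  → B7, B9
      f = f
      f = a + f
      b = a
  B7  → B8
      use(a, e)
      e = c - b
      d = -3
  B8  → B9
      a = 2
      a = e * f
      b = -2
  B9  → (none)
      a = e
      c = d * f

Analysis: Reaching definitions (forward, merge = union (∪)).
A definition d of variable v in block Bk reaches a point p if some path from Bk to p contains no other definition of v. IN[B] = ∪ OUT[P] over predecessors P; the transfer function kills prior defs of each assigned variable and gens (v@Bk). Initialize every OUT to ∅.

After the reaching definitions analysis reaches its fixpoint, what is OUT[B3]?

Answer: {a@B1, b@B1, e@B3, f@B3}

Derivation:
Converged values:
  B0:  IN={a@B1, b@B1, e@B3, f@B3}  OUT={a@B1, b@B1, e@B3, f@B0}
  B1:  IN={a@B1, b@B1, e@B3, f@B0}  OUT={a@B1, b@B1, e@B3, f@B0}
  B2:  IN={a@B1, b@B1, e@B3, f@B0}  OUT={a@B1, b@B1, e@B3, f@B2}
  B3:  IN={a@B1, b@B1, e@B3, f@B2}  OUT={a@B1, b@B1, e@B3, f@B3}
  B4:  IN={a@B1, b@B1, e@B3, f@B3}  OUT={a@B1, b@B1, c@B4, e@B3, f@B3}
  B5:  IN={a@B1, b@B1, c@B4, e@B3, f@B3}  OUT={a@B5, b@B1, c@B5, e@B3, f@B3}
  B6:  IN={a@B1, a@B5, b@B1, c@B4, c@B5, e@B3, f@B3}  OUT={a@B1, a@B5, b@B6, c@B4, c@B5, e@B3, f@B6}
  B7:  IN={a@B1, a@B5, b@B6, c@B4, c@B5, e@B3, f@B6}  OUT={a@B1, a@B5, b@B6, c@B4, c@B5, d@B7, e@B7, f@B6}
  B8:  IN={a@B1, a@B5, b@B6, c@B4, c@B5, d@B7, e@B7, f@B6}  OUT={a@B8, b@B8, c@B4, c@B5, d@B7, e@B7, f@B6}
  B9:  IN={a@B1, a@B5, a@B8, b@B6, b@B8, c@B4, c@B5, d@B7, e@B3, e@B7, f@B6}  OUT={a@B9, b@B6, b@B8, c@B9, d@B7, e@B3, e@B7, f@B6}

Merge at B3: IN[B3] = OUT[B2] = {a@B1, b@B1, e@B3, f@B2}
Applying B3's transfer function to that IN value gives OUT[B3] (row B3 above).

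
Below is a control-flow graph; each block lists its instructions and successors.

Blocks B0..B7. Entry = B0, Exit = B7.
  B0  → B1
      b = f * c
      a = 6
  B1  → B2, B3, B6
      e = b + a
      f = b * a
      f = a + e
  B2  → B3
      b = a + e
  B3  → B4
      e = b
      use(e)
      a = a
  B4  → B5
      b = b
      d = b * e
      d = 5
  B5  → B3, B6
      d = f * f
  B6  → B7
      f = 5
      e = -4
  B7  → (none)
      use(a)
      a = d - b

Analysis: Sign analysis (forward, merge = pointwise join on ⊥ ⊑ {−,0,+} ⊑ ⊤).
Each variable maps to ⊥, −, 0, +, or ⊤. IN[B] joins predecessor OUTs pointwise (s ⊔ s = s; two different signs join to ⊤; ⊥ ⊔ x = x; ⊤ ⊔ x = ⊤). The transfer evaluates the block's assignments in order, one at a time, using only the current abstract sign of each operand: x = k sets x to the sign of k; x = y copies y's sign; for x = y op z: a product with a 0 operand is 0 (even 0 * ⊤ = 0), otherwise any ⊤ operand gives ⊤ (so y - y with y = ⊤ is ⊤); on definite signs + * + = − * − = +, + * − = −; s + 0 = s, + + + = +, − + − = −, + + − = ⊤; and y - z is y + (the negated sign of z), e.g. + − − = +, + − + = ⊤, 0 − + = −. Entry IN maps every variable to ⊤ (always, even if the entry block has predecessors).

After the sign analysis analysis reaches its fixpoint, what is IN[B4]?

Answer: {a: +, b: ⊤, c: ⊤, d: ⊤, e: ⊤, f: ⊤}

Working:
Fixpoint table:
  B0:   IN=(all ⊤)   OUT={a:+; rest ⊤}
  B1:   IN={a:+; rest ⊤}   OUT={a:+; rest ⊤}
  B2:   IN={a:+; rest ⊤}   OUT={a:+; rest ⊤}
  B3:   IN={a:+; rest ⊤}   OUT={a:+; rest ⊤}
  B4:   IN={a:+; rest ⊤}   OUT={a:+, d:+; rest ⊤}
  B5:   IN={a:+, d:+; rest ⊤}   OUT={a:+; rest ⊤}
  B6:   IN={a:+; rest ⊤}   OUT={a:+, e:-, f:+; rest ⊤}
  B7:   IN={a:+, e:-, f:+; rest ⊤}   OUT={e:-, f:+; rest ⊤}

Merge at B4: IN[B4] = OUT[B3] = {a: +, b: ⊤, c: ⊤, d: ⊤, e: ⊤, f: ⊤}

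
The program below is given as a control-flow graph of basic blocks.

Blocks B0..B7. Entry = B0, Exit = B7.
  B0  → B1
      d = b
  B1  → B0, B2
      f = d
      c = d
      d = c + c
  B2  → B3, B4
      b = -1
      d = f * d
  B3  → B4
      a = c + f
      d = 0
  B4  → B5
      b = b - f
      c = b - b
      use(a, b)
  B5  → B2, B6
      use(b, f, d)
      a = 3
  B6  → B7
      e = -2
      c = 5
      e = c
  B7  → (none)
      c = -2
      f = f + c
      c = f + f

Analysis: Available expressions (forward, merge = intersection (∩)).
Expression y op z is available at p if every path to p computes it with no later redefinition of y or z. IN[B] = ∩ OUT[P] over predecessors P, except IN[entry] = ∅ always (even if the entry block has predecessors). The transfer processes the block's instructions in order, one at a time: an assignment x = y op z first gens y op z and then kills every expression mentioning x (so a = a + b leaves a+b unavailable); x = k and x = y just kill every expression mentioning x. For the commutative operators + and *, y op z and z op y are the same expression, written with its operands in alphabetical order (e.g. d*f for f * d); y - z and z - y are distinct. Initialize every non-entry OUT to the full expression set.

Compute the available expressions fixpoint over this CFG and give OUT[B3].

Per-block solution:
  B0: | IN={} | OUT={}
  B1: | IN={} | OUT={c+c}
  B2: | IN={} | OUT={}
  B3: | IN={} | OUT={c+f}
  B4: | IN={} | OUT={b-b}
  B5: | IN={b-b} | OUT={b-b}
  B6: | IN={b-b} | OUT={b-b}
  B7: | IN={b-b} | OUT={b-b, f+f}

Merge at B3: IN[B3] = OUT[B2] = {}
Applying B3's transfer function to that IN value gives OUT[B3] (row B3 above).

Answer: {c+f}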